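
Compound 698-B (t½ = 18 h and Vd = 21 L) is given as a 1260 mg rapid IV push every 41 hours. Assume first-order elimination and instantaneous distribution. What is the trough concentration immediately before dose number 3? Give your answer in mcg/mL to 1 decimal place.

f = (1/2)^(τ/t½) = (1/2)^(41/18) ≈ 0.2062.
C₀ = D/Vd = 1260/21 ≈ 60.000 mcg/mL.
Before the 3rd dose, 2 doses have been given. Superposition: Cmin = C₀·(f + f²).
≈ 60.000 × (0.2062 + 0.0425) ≈ 60.000 × 0.2487 ≈ 14.922 mcg/mL.

14.9 mcg/mL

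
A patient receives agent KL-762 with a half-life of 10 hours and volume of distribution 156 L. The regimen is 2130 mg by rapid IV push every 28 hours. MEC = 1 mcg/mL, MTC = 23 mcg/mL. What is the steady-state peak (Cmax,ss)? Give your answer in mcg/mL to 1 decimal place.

15.9 mcg/mL

τ/t½ = 28/10 ≈ 2.8, so fraction remaining f = (1/2)^(28/10) ≈ 0.1436.
At steady state, accumulation factor R = 1/(1 − e^(−kτ)) ≈ 1.1677.
Single-dose peak C₀ = D/Vd = 2130/156 ≈ 13.654 mcg/mL.
Steady-state peak Cmax,ss = C₀·R ≈ 13.654 × 1.1677 ≈ 15.944 mcg/mL.
Peak 15.9 mcg/mL vs MTC 23 mcg/mL: below toxic threshold.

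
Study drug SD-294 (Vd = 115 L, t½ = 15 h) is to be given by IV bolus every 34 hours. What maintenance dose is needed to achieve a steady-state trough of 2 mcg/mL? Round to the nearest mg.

τ/t½ = 34/15 ≈ 2.2667, so f = (1/2)^(34/15) ≈ 0.207809.
Cmin,ss = (D/Vd)·f/(1−f), so D = Cmin,ss·Vd·(1−f)/f.
D = 2 × 115 × (1−f)/f ≈ 2 × 115 × 3.81211 ≈ 876.79 mg.

877 mg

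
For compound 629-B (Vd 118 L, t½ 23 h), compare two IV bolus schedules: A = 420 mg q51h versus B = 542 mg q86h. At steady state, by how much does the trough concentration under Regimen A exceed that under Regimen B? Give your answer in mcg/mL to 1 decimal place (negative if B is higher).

Regimen A: f = (1/2)^(51/23) ≈ 0.2150; Cmin,ss = (420/118)·f/(1−f) ≈ 0.975 mcg/mL.
Regimen B: f = (1/2)^(86/23) ≈ 0.0749; Cmin,ss = (542/118)·f/(1−f) ≈ 0.372 mcg/mL.
Difference ≈ 0.975 − 0.372 ≈ 0.603 mcg/mL.

0.6 mcg/mL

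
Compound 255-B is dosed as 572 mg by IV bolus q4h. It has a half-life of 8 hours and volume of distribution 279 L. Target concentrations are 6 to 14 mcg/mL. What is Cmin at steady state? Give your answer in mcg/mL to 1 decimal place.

k = ln2/t½ = ln2/8 ≈ 0.086643 h⁻¹; fraction remaining f = e^(−kτ) = e^(−0.086643×4) ≈ 0.7071.
Each bolus raises the concentration by D/Vd = 572/279 ≈ 2.050 mcg/mL.
Steady-state trough Cmin,ss = C₀·f/(1−f) ≈ 2.050 × 0.7071/0.2929 ≈ 4.949 mcg/mL.
Trough 4.9 mcg/mL vs MEC 6 mcg/mL: subtherapeutic.

4.9 mcg/mL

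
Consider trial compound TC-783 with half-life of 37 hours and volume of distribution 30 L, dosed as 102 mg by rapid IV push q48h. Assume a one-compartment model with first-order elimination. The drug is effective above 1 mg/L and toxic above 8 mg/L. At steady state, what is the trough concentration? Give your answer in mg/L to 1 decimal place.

k = ln2/t½ = ln2/37 ≈ 0.018734 h⁻¹; fraction remaining f = e^(−kτ) = e^(−0.018734×48) ≈ 0.4069.
Accumulation ratio R = 1/(1 − f) ≈ 1/0.5931 ≈ 1.6861.
Each bolus raises the concentration by D/Vd = 102/30 ≈ 3.400 mg/L.
Cmax,ss = C₀/(1 − f) ≈ 3.400/0.5931 ≈ 5.733 mg/L.
Steady-state trough Cmin,ss = Cmax,ss·f ≈ 5.733 × 0.4069 ≈ 2.333 mg/L.
Trough 2.3 mg/L vs MEC 1 mg/L: adequate.

2.3 mg/L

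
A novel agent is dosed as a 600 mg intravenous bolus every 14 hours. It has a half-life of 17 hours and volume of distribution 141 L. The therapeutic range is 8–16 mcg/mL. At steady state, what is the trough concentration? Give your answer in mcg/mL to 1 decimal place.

5.5 mcg/mL

τ/t½ = 14/17 ≈ 0.82353, so fraction remaining f = (1/2)^(14/17) ≈ 0.5651.
Single-dose peak C₀ = D/Vd = 600/141 ≈ 4.255 mcg/mL.
Steady-state trough Cmin,ss = C₀·f/(1−f) ≈ 4.255 × 0.5651/0.4349 ≈ 5.529 mcg/mL.
Trough 5.5 mcg/mL vs MEC 8 mcg/mL: subtherapeutic.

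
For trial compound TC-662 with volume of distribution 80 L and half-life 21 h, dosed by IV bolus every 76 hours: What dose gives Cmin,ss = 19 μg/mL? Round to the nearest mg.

17156 mg

τ/t½ = 76/21 ≈ 3.619, so f = (1/2)^(76/21) ≈ 0.081388.
Cmin,ss = (D/Vd)·f/(1−f), so D = Cmin,ss·Vd·(1−f)/f.
D = 19 × 80 × (1−f)/f ≈ 19 × 80 × 11.28682 ≈ 17155.97 mg.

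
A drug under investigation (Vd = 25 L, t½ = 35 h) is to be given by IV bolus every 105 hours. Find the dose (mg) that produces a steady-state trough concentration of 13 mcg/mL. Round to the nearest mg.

τ/t½ = 105/35 ≈ 3, so f = (1/2)^(105/35) ≈ 0.125000.
Cmin,ss = (D/Vd)·f/(1−f), so D = Cmin,ss·Vd·(1−f)/f.
D = 13 × 25 × (1−f)/f ≈ 13 × 25 × 7.00000 ≈ 2275.00 mg.

2275 mg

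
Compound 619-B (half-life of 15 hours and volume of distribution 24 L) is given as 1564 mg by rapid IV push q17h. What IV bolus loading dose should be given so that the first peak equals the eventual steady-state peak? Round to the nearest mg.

f = (1/2)^(17/15) ≈ 0.455861; accumulation ratio R = 1/(1−f) ≈ 1.83777.
Loading dose to hit Cmax,ss on first dose: D_load = D_maint·R ≈ 1564 × 1.83777 ≈ 2874.27 mg.

2874 mg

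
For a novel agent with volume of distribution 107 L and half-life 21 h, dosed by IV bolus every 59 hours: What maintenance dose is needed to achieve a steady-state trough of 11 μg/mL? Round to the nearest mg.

7074 mg

τ/t½ = 59/21 ≈ 2.8095, so f = (1/2)^(59/21) ≈ 0.142643.
Cmin,ss = (D/Vd)·f/(1−f), so D = Cmin,ss·Vd·(1−f)/f.
D = 11 × 107 × (1−f)/f ≈ 11 × 107 × 6.01051 ≈ 7074.37 mg.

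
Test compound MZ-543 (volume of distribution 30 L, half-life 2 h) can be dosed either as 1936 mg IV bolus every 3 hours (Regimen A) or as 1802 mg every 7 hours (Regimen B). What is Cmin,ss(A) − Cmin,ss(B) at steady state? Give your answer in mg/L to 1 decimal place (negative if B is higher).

29.5 mg/L

Regimen A: f = (1/2)^(3/2) ≈ 0.3536; Cmin,ss = (1936/30)·f/(1−f) ≈ 35.302 mg/L.
Regimen B: f = (1/2)^(7/2) ≈ 0.0884; Cmin,ss = (1802/30)·f/(1−f) ≈ 5.825 mg/L.
Difference ≈ 35.302 − 5.825 ≈ 29.477 mg/L.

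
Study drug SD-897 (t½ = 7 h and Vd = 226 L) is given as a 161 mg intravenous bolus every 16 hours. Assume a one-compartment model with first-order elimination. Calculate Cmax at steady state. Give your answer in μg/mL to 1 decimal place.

τ/t½ = 16/7 ≈ 2.2857, so fraction remaining f = (1/2)^(16/7) ≈ 0.2051.
Accumulation ratio R = 1/(1 − f) ≈ 1/0.7949 ≈ 1.2580.
Each bolus raises the concentration by D/Vd = 161/226 ≈ 0.712 μg/mL.
Steady-state peak Cmax,ss = C₀·R ≈ 0.712 × 1.2580 ≈ 0.896 μg/mL.

0.9 μg/mL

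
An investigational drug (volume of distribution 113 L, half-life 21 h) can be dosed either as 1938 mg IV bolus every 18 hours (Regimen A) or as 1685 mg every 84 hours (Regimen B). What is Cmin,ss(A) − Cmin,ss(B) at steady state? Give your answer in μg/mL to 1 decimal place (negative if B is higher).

Regimen A: f = (1/2)^(18/21) ≈ 0.5520; Cmin,ss = (1938/113)·f/(1−f) ≈ 21.132 μg/mL.
Regimen B: f = (1/2)^(84/21) ≈ 0.0625; Cmin,ss = (1685/113)·f/(1−f) ≈ 0.994 μg/mL.
Difference ≈ 21.132 − 0.994 ≈ 20.138 μg/mL.

20.1 μg/mL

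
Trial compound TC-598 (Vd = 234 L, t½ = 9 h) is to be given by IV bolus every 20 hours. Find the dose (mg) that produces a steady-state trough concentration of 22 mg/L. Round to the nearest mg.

18873 mg

τ/t½ = 20/9 ≈ 2.2222, so f = (1/2)^(20/9) ≈ 0.214311.
Cmin,ss = (D/Vd)·f/(1−f), so D = Cmin,ss·Vd·(1−f)/f.
D = 22 × 234 × (1−f)/f ≈ 22 × 234 × 3.66612 ≈ 18873.19 mg.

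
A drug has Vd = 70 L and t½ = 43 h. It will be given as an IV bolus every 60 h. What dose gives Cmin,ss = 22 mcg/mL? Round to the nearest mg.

τ/t½ = 60/43 ≈ 1.3953, so f = (1/2)^(60/43) ≈ 0.380153.
Cmin,ss = (D/Vd)·f/(1−f), so D = Cmin,ss·Vd·(1−f)/f.
D = 22 × 70 × (1−f)/f ≈ 22 × 70 × 1.63052 ≈ 2511.00 mg.

2511 mg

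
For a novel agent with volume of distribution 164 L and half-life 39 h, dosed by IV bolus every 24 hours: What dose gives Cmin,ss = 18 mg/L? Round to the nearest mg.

τ/t½ = 24/39 ≈ 0.61538, so f = (1/2)^(24/39) ≈ 0.652756.
Cmin,ss = (D/Vd)·f/(1−f), so D = Cmin,ss·Vd·(1−f)/f.
D = 18 × 164 × (1−f)/f ≈ 18 × 164 × 0.53197 ≈ 1570.38 mg.

1570 mg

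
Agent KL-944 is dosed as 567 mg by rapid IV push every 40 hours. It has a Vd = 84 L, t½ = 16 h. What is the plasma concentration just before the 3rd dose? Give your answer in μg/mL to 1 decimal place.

f = (1/2)^(τ/t½) = (1/2)^(40/16) ≈ 0.1768.
C₀ = D/Vd = 567/84 ≈ 6.750 μg/mL.
Before the 3rd dose, 2 doses have been given. Superposition: Cmin = C₀·(f + f²).
≈ 6.750 × (0.1768 + 0.0313) ≈ 6.750 × 0.2081 ≈ 1.405 μg/mL.

1.4 μg/mL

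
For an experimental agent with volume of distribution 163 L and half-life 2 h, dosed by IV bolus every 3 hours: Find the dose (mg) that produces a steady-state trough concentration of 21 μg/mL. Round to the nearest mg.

6259 mg

τ/t½ = 3/2 ≈ 1.5, so f = (1/2)^(3/2) ≈ 0.353553.
Cmin,ss = (D/Vd)·f/(1−f), so D = Cmin,ss·Vd·(1−f)/f.
D = 21 × 163 × (1−f)/f ≈ 21 × 163 × 1.82843 ≈ 6258.72 mg.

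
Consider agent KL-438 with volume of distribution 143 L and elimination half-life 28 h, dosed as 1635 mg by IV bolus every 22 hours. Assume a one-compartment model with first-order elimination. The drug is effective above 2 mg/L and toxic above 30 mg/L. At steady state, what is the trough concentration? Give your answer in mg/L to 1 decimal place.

15.8 mg/L

Over one 22-h interval, 22/28 ≈ 0.78571 half-lives elapse, leaving f ≈ 0.5801 of each dose.
Single-dose peak C₀ = D/Vd = 1635/143 ≈ 11.434 mg/L.
Steady-state trough Cmin,ss = C₀·f/(1−f) ≈ 11.434 × 0.5801/0.4199 ≈ 15.796 mg/L.
Trough 15.8 mg/L vs MEC 2 mg/L: adequate.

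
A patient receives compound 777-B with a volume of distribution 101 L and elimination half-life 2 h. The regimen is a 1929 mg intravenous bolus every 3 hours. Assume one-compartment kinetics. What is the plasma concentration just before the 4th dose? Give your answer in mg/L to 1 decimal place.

f = (1/2)^(τ/t½) = (1/2)^(3/2) ≈ 0.3536.
C₀ = D/Vd = 1929/101 ≈ 19.099 mg/L.
Before the 4th dose, 3 doses have been given. Superposition: Cmin = C₀·(f + f² + … + f^3).
≈ 19.099 × (0.3536 + 0.1250 + 0.0442) ≈ 19.099 × 0.5228 ≈ 9.985 mg/L.

10.0 mg/L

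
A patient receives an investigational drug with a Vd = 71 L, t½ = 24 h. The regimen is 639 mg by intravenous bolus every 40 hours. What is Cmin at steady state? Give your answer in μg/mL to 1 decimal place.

4.1 μg/mL

Over one 40-h interval, 40/24 ≈ 1.6667 half-lives elapse, leaving f ≈ 0.3150 of each dose.
Accumulation ratio R = 1/(1 − f) ≈ 1/0.6850 ≈ 1.4599.
Single-dose peak C₀ = D/Vd = 639/71 ≈ 9.000 μg/mL.
Cmax,ss = C₀/(1 − f) ≈ 9.000/0.6850 ≈ 13.139 μg/mL.
Steady-state trough Cmin,ss = Cmax,ss·f ≈ 13.139 × 0.3150 ≈ 4.139 μg/mL.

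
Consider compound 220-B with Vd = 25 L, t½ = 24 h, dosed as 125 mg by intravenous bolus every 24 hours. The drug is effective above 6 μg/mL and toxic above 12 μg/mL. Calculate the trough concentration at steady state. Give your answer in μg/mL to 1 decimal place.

5.0 μg/mL

τ = 24 h = 1 half-life, so f = (1/2)^1 = 0.5.
Accumulation ratio R = 1/(1 − f) = 1/0.5 = 2/1.
Single-dose peak C₀ = D/Vd = 125/25 = 5 μg/mL.
Steady-state peak Cmax,ss = C₀·R = 5 × 2/1 ≈ 10.000 μg/mL.
Steady-state trough Cmin,ss = Cmax,ss·f ≈ 10.000 × 0.5 ≈ 5.000 μg/mL.
Trough 5.0 μg/mL vs MEC 6 μg/mL: subtherapeutic.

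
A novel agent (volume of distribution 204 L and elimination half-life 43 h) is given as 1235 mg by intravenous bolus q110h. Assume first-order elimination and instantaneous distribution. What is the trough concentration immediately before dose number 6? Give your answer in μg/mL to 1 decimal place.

1.2 μg/mL

f = (1/2)^(τ/t½) = (1/2)^(110/43) ≈ 0.1698.
C₀ = D/Vd = 1235/204 ≈ 6.054 μg/mL.
Before the 6th dose, 5 doses have been given. Superposition: Cmin = C₀·(f + f² + … + f^5).
≈ 6.054 × (0.1698 + 0.0288 + 0.0049 + 0.0008 + 0.0001) ≈ 6.054 × 0.2044 ≈ 1.237 μg/mL.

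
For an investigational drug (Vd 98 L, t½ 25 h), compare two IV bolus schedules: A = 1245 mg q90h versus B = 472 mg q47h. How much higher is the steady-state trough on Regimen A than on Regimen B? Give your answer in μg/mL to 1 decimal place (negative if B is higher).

Regimen A: f = (1/2)^(90/25) ≈ 0.0825; Cmin,ss = (1245/98)·f/(1−f) ≈ 1.142 μg/mL.
Regimen B: f = (1/2)^(47/25) ≈ 0.2717; Cmin,ss = (472/98)·f/(1−f) ≈ 1.797 μg/mL.
Difference ≈ 1.142 − 1.797 ≈ -0.655 μg/mL.

-0.7 μg/mL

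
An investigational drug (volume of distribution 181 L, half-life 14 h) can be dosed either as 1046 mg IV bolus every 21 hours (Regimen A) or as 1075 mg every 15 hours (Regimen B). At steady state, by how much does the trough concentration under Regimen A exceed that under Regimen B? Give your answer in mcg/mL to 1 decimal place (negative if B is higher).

-2.2 mcg/mL

Regimen A: f = (1/2)^(21/14) ≈ 0.3536; Cmin,ss = (1046/181)·f/(1−f) ≈ 3.161 mcg/mL.
Regimen B: f = (1/2)^(15/14) ≈ 0.4758; Cmin,ss = (1075/181)·f/(1−f) ≈ 5.391 mcg/mL.
Difference ≈ 3.161 − 5.391 ≈ -2.230 mcg/mL.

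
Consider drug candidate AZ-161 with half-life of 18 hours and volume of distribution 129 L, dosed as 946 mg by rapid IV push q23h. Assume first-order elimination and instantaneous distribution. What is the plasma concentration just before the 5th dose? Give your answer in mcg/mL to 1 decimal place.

f = (1/2)^(τ/t½) = (1/2)^(23/18) ≈ 0.4124.
C₀ = D/Vd = 946/129 ≈ 7.333 mcg/mL.
Before the 5th dose, 4 doses have been given. Superposition: Cmin = C₀·(f + f² + … + f^4).
≈ 7.333 × (0.4124 + 0.1701 + 0.0701 + 0.0289) ≈ 7.333 × 0.6815 ≈ 4.997 mcg/mL.

5.0 mcg/mL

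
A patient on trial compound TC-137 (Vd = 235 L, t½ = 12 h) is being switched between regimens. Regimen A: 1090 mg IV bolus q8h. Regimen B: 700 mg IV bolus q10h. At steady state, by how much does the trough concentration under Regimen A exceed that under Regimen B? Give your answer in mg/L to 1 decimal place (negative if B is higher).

Regimen A: f = (1/2)^(8/12) ≈ 0.6300; Cmin,ss = (1090/235)·f/(1−f) ≈ 7.898 mg/L.
Regimen B: f = (1/2)^(10/12) ≈ 0.5612; Cmin,ss = (700/235)·f/(1−f) ≈ 3.810 mg/L.
Difference ≈ 7.898 − 3.810 ≈ 4.088 mg/L.

4.1 mg/L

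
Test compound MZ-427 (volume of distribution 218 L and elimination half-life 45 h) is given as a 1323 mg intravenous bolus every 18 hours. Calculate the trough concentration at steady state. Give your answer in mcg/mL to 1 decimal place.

19.0 mcg/mL

Over one 18-h interval, 18/45 ≈ 0.4 half-lives elapse, leaving f ≈ 0.7579 of each dose.
At steady state, accumulation factor R = 1/(1 − e^(−kτ)) ≈ 4.1305.
Single-dose peak C₀ = D/Vd = 1323/218 ≈ 6.069 mcg/mL.
Steady-state peak Cmax,ss = C₀·R ≈ 6.069 × 4.1305 ≈ 25.068 mcg/mL.
Steady-state trough Cmin,ss = Cmax,ss·f ≈ 25.068 × 0.7579 ≈ 18.999 mcg/mL.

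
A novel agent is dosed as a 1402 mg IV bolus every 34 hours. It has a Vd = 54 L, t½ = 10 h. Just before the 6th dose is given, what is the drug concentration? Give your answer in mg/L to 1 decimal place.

f = (1/2)^(τ/t½) = (1/2)^(34/10) ≈ 0.0947.
C₀ = D/Vd = 1402/54 ≈ 25.963 mg/L.
Before the 6th dose, 5 doses have been given. Superposition: Cmin = C₀·(f + f² + … + f^5).
≈ 25.963 × (0.0947 + 0.0090 + 0.0008 + 0.0001 + 0.0000) ≈ 25.963 × 0.1046 ≈ 2.716 mg/L.

2.7 mg/L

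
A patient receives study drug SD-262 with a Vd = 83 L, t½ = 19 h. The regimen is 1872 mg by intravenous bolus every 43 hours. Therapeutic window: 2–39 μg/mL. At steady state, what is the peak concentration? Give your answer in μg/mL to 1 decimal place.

k = ln2/t½ = ln2/19 ≈ 0.036481 h⁻¹; fraction remaining f = e^(−kτ) = e^(−0.036481×43) ≈ 0.2083.
At steady state, accumulation factor R = 1/(1 − e^(−kτ)) ≈ 1.2631.
Single-dose peak C₀ = D/Vd = 1872/83 ≈ 22.554 μg/mL.
Steady-state peak Cmax,ss = C₀·R ≈ 22.554 × 1.2631 ≈ 28.488 μg/mL.
Peak 28.5 μg/mL vs MTC 39 μg/mL: below toxic threshold.

28.5 μg/mL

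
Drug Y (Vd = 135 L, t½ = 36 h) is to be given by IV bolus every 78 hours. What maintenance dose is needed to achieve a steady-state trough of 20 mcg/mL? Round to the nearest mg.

τ/t½ = 78/36 ≈ 2.1667, so f = (1/2)^(78/36) ≈ 0.222725.
Cmin,ss = (D/Vd)·f/(1−f), so D = Cmin,ss·Vd·(1−f)/f.
D = 20 × 135 × (1−f)/f ≈ 20 × 135 × 3.48984 ≈ 9422.57 mg.

9423 mg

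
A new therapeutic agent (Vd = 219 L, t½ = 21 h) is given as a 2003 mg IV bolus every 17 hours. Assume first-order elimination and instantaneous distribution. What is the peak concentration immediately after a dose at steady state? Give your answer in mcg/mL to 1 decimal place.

τ/t½ = 17/21 ≈ 0.80952, so fraction remaining f = (1/2)^(17/21) ≈ 0.5706.
Accumulation ratio R = 1/(1 − f) ≈ 1/0.4294 ≈ 2.3288.
Single-dose peak C₀ = D/Vd = 2003/219 ≈ 9.146 mcg/mL.
Steady-state peak Cmax,ss = C₀·R ≈ 9.146 × 2.3288 ≈ 21.299 mcg/mL.

21.3 mcg/mL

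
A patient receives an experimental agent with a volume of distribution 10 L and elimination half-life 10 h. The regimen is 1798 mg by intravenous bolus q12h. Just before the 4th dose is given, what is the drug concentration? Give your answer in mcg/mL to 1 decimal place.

127.2 mcg/mL

f = (1/2)^(τ/t½) = (1/2)^(12/10) ≈ 0.4353.
C₀ = D/Vd = 1798/10 ≈ 179.800 mcg/mL.
Before the 4th dose, 3 doses have been given. Superposition: Cmin = C₀·(f + f² + … + f^3).
≈ 179.800 × (0.4353 + 0.1895 + 0.0825) ≈ 179.800 × 0.7073 ≈ 127.173 mcg/mL.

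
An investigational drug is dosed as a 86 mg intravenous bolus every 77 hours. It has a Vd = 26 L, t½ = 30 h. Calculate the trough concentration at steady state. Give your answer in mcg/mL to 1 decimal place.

k = ln2/t½ = ln2/30 ≈ 0.023105 h⁻¹; fraction remaining f = e^(−kτ) = e^(−0.023105×77) ≈ 0.1688.
Accumulation ratio R = 1/(1 − f) ≈ 1/0.8312 ≈ 1.2031.
Single-dose peak C₀ = D/Vd = 86/26 ≈ 3.308 mcg/mL.
Cmax,ss = C₀/(1 − f) ≈ 3.308/0.8312 ≈ 3.980 mcg/mL.
One interval later, Cmin,ss = Cmax,ss·e^(−kτ) ≈ 3.980 × 0.1688 ≈ 0.672 mcg/mL.

0.7 mcg/mL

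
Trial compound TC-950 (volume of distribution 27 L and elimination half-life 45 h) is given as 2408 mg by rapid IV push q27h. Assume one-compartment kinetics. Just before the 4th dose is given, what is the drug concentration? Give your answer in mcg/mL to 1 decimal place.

123.3 mcg/mL

f = (1/2)^(τ/t½) = (1/2)^(27/45) ≈ 0.6598.
C₀ = D/Vd = 2408/27 ≈ 89.185 mcg/mL.
Before the 4th dose, 3 doses have been given. Superposition: Cmin = C₀·(f + f² + … + f^3).
≈ 89.185 × (0.6598 + 0.4353 + 0.2872) ≈ 89.185 × 1.3823 ≈ 123.280 mcg/mL.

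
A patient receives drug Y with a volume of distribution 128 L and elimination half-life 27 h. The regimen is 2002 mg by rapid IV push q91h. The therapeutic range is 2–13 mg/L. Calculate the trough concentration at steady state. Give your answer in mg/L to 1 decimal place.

1.7 mg/L

k = ln2/t½ = ln2/27 ≈ 0.025672 h⁻¹; fraction remaining f = e^(−kτ) = e^(−0.025672×91) ≈ 0.0967.
At steady state, accumulation factor R = 1/(1 − e^(−kτ)) ≈ 1.1071.
Single-dose peak C₀ = D/Vd = 2002/128 ≈ 15.641 mg/L.
Steady-state peak Cmax,ss = C₀·R ≈ 15.641 × 1.1071 ≈ 17.316 mg/L.
Steady-state trough Cmin,ss = Cmax,ss·f ≈ 17.316 × 0.0967 ≈ 1.674 mg/L.
Trough 1.7 mg/L vs MEC 2 mg/L: subtherapeutic.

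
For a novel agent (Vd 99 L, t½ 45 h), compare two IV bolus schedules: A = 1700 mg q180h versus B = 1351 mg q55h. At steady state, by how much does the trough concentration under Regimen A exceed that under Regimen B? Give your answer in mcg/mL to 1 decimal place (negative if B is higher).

Regimen A: f = (1/2)^(180/45) ≈ 0.0625; Cmin,ss = (1700/99)·f/(1−f) ≈ 1.145 mcg/mL.
Regimen B: f = (1/2)^(55/45) ≈ 0.4286; Cmin,ss = (1351/99)·f/(1−f) ≈ 10.236 mcg/mL.
Difference ≈ 1.145 − 10.236 ≈ -9.091 mcg/mL.

-9.1 mcg/mL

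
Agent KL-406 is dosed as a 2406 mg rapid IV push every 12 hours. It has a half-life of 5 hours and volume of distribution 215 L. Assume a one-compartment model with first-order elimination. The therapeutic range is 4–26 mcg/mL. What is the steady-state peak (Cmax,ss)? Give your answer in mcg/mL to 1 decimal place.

13.8 mcg/mL

τ/t½ = 12/5 ≈ 2.4, so fraction remaining f = (1/2)^(12/5) ≈ 0.1895.
At steady state, accumulation factor R = 1/(1 − e^(−kτ)) ≈ 1.2338.
Each bolus raises the concentration by D/Vd = 2406/215 ≈ 11.191 mcg/mL.
Steady-state peak Cmax,ss = C₀·R ≈ 11.191 × 1.2338 ≈ 13.807 mcg/mL.
Peak 13.8 mcg/mL vs MTC 26 mcg/mL: below toxic threshold.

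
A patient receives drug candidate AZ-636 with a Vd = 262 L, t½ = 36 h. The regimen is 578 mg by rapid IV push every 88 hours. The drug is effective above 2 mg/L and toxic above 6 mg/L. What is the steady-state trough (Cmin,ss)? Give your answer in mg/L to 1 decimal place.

k = ln2/t½ = ln2/36 ≈ 0.019254 h⁻¹; fraction remaining f = e^(−kτ) = e^(−0.019254×88) ≈ 0.1837.
Accumulation ratio R = 1/(1 − f) ≈ 1/0.8163 ≈ 1.2250.
Each bolus raises the concentration by D/Vd = 578/262 ≈ 2.206 mg/L.
Cmax,ss = C₀/(1 − f) ≈ 2.206/0.8163 ≈ 2.702 mg/L.
Steady-state trough Cmin,ss = Cmax,ss·f ≈ 2.702 × 0.1837 ≈ 0.496 mg/L.
Trough 0.5 mg/L vs MEC 2 mg/L: subtherapeutic.

0.5 mg/L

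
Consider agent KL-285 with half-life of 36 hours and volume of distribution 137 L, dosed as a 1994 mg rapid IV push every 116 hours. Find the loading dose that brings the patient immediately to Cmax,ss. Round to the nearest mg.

2233 mg

f = (1/2)^(116/36) ≈ 0.107155; accumulation ratio R = 1/(1−f) ≈ 1.12002.
Loading dose to hit Cmax,ss on first dose: D_load = D_maint·R ≈ 1994 × 1.12002 ≈ 2233.32 mg.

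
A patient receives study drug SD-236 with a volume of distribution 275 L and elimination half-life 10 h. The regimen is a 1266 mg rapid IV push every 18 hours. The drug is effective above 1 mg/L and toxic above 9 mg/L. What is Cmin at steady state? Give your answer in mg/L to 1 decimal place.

1.9 mg/L

τ/t½ = 18/10 ≈ 1.8, so fraction remaining f = (1/2)^(18/10) ≈ 0.2872.
At steady state, accumulation factor R = 1/(1 − e^(−kτ)) ≈ 1.4029.
Each bolus raises the concentration by D/Vd = 1266/275 ≈ 4.604 mg/L.
Steady-state peak Cmax,ss = C₀·R ≈ 4.604 × 1.4029 ≈ 6.459 mg/L.
Steady-state trough Cmin,ss = Cmax,ss·f ≈ 6.459 × 0.2872 ≈ 1.855 mg/L.
Trough 1.9 mg/L vs MEC 1 mg/L: adequate.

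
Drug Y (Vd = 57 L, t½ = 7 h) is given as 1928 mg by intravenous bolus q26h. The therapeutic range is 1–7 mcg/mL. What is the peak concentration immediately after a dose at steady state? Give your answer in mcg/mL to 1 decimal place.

36.6 mcg/mL

Over one 26-h interval, 26/7 ≈ 3.7143 half-lives elapse, leaving f ≈ 0.0762 of each dose.
Accumulation ratio R = 1/(1 − f) ≈ 1/0.9238 ≈ 1.0825.
Each bolus raises the concentration by D/Vd = 1928/57 ≈ 33.825 mcg/mL.
Steady-state peak Cmax,ss = C₀·R ≈ 33.825 × 1.0825 ≈ 36.616 mcg/mL.
Peak 36.6 mcg/mL vs MTC 7 mcg/mL: exceeds toxic threshold.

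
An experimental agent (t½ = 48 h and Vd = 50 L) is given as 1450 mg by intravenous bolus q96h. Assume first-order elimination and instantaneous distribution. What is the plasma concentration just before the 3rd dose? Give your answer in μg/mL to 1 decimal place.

9.1 μg/mL

f = (1/2)^(τ/t½) = (1/2)^(96/48) ≈ 0.2500.
C₀ = D/Vd = 1450/50 ≈ 29.000 μg/mL.
Before the 3rd dose, 2 doses have been given. Superposition: Cmin = C₀·(f + f²).
≈ 29.000 × (0.2500 + 0.0625) ≈ 29.000 × 0.3125 ≈ 9.062 μg/mL.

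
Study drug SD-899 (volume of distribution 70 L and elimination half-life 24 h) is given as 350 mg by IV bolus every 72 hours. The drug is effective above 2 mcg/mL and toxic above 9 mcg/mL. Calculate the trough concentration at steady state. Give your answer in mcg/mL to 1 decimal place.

τ = 72 h = 3 half-lives, so f = (1/2)^3 = 0.125.
Accumulation ratio R = 1/(1 − f) = 1/0.875 = 8/7.
Single-dose peak C₀ = D/Vd = 350/70 = 5 mcg/mL.
Steady-state peak Cmax,ss = C₀·R = 5 × 8/7 ≈ 5.714 mcg/mL.
Steady-state trough Cmin,ss = Cmax,ss·f ≈ 5.714 × 0.125 ≈ 0.714 mcg/mL.
Trough 0.7 mcg/mL vs MEC 2 mcg/mL: subtherapeutic.

0.7 mcg/mL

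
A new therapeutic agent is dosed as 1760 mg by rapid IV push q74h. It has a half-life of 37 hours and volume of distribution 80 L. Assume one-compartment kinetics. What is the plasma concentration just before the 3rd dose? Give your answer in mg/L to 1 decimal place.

f = (1/2)^(τ/t½) = (1/2)^(74/37) ≈ 0.2500.
C₀ = D/Vd = 1760/80 ≈ 22.000 mg/L.
Before the 3rd dose, 2 doses have been given. Superposition: Cmin = C₀·(f + f²).
≈ 22.000 × (0.2500 + 0.0625) ≈ 22.000 × 0.3125 ≈ 6.875 mg/L.

6.9 mg/L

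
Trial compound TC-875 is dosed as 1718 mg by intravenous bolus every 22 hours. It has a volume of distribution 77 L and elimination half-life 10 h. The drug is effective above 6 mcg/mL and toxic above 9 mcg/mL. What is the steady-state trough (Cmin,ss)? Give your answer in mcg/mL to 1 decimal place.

τ/t½ = 22/10 ≈ 2.2, so fraction remaining f = (1/2)^(22/10) ≈ 0.2176.
Accumulation ratio R = 1/(1 − f) ≈ 1/0.7824 ≈ 1.2781.
Single-dose peak C₀ = D/Vd = 1718/77 ≈ 22.312 mcg/mL.
Steady-state peak Cmax,ss = C₀·R ≈ 22.312 × 1.2781 ≈ 28.517 mcg/mL.
Steady-state trough Cmin,ss = Cmax,ss·f ≈ 28.517 × 0.2176 ≈ 6.205 mcg/mL.
Trough 6.2 mcg/mL vs MEC 6 mcg/mL: adequate.

6.2 mcg/mL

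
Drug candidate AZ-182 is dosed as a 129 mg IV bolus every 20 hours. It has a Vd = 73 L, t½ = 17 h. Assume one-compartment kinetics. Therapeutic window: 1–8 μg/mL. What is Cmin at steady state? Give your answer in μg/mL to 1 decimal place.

Over one 20-h interval, 20/17 ≈ 1.1765 half-lives elapse, leaving f ≈ 0.4424 of each dose.
At steady state, accumulation factor R = 1/(1 − e^(−kτ)) ≈ 1.7934.
Single-dose peak C₀ = D/Vd = 129/73 ≈ 1.767 μg/mL.
Steady-state peak Cmax,ss = C₀·R ≈ 1.767 × 1.7934 ≈ 3.169 μg/mL.
One interval later, Cmin,ss = Cmax,ss·e^(−kτ) ≈ 3.169 × 0.4424 ≈ 1.402 μg/mL.
Trough 1.4 μg/mL vs MEC 1 μg/mL: adequate.

1.4 μg/mL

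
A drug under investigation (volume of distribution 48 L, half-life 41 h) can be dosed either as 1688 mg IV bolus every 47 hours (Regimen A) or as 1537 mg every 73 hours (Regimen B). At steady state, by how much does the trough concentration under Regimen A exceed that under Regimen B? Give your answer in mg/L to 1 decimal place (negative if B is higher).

Regimen A: f = (1/2)^(47/41) ≈ 0.4518; Cmin,ss = (1688/48)·f/(1−f) ≈ 28.983 mg/L.
Regimen B: f = (1/2)^(73/41) ≈ 0.2911; Cmin,ss = (1537/48)·f/(1−f) ≈ 13.149 mg/L.
Difference ≈ 28.983 − 13.149 ≈ 15.834 mg/L.

15.8 mg/L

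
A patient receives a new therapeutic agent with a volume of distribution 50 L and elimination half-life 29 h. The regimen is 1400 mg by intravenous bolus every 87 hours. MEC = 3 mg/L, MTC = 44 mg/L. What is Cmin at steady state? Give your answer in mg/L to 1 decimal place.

The dosing interval is 3 half-lives, so f = 2^(−3) = 0.125.
Accumulation ratio R = 1/(1 − f) = 1/0.875 = 8/7.
Single-dose peak C₀ = D/Vd = 1400/50 = 28 mg/L.
Steady-state peak Cmax,ss = C₀·R = 28 × 8/7 ≈ 32.000 mg/L.
Steady-state trough Cmin,ss = Cmax,ss·f ≈ 32.000 × 0.125 ≈ 4.000 mg/L.
Trough 4.0 mg/L vs MEC 3 mg/L: adequate.

4.0 mg/L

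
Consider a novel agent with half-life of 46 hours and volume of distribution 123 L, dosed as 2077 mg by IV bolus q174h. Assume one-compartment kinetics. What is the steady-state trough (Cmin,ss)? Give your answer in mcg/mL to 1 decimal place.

k = ln2/t½ = ln2/46 ≈ 0.015068 h⁻¹; fraction remaining f = e^(−kτ) = e^(−0.015068×174) ≈ 0.0727.
Single-dose peak C₀ = D/Vd = 2077/123 ≈ 16.886 mcg/mL.
Steady-state trough Cmin,ss = C₀·f/(1−f) ≈ 16.886 × 0.0727/0.9273 ≈ 1.324 mcg/mL.

1.3 mcg/mL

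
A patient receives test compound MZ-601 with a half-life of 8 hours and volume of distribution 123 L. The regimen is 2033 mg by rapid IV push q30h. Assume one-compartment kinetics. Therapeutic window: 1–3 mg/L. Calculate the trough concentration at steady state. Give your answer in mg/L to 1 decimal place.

k = ln2/t½ = ln2/8 ≈ 0.086643 h⁻¹; fraction remaining f = e^(−kτ) = e^(−0.086643×30) ≈ 0.0743.
At steady state, accumulation factor R = 1/(1 − e^(−kτ)) ≈ 1.0803.
Each bolus raises the concentration by D/Vd = 2033/123 ≈ 16.528 mg/L.
Cmax,ss = C₀/(1 − f) ≈ 16.528/0.9257 ≈ 17.855 mg/L.
Steady-state trough Cmin,ss = Cmax,ss·f ≈ 17.855 × 0.0743 ≈ 1.327 mg/L.
Trough 1.3 mg/L vs MEC 1 mg/L: adequate.

1.3 mg/L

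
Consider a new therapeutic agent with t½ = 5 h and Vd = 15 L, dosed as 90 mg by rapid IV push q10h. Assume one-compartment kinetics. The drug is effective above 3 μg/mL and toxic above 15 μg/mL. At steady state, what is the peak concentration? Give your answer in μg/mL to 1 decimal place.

8.0 μg/mL

The dosing interval is 2 half-lives, so f = 2^(−2) = 0.25.
At steady state, R = 1/(1 − 0.25) = 4/3.
Single-dose peak C₀ = D/Vd = 90/15 = 6 μg/mL.
Steady-state peak Cmax,ss = C₀·R = 6 × 4/3 ≈ 8.000 μg/mL.
Peak 8.0 μg/mL vs MTC 15 μg/mL: below toxic threshold.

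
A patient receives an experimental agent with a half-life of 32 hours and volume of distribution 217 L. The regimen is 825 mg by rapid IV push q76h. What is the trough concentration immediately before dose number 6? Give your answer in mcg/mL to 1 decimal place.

0.9 mcg/mL

f = (1/2)^(τ/t½) = (1/2)^(76/32) ≈ 0.1928.
C₀ = D/Vd = 825/217 ≈ 3.802 mcg/mL.
Before the 6th dose, 5 doses have been given. Superposition: Cmin = C₀·(f + f² + … + f^5).
≈ 3.802 × (0.1928 + 0.0372 + 0.0072 + 0.0014 + 0.0003) ≈ 3.802 × 0.2389 ≈ 0.908 mcg/mL.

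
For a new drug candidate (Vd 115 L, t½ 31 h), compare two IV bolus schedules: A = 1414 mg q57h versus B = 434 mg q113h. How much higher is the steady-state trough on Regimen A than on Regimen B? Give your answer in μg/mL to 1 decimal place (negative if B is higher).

Regimen A: f = (1/2)^(57/31) ≈ 0.2796; Cmin,ss = (1414/115)·f/(1−f) ≈ 4.772 μg/mL.
Regimen B: f = (1/2)^(113/31) ≈ 0.0799; Cmin,ss = (434/115)·f/(1−f) ≈ 0.328 μg/mL.
Difference ≈ 4.772 − 0.328 ≈ 4.444 μg/mL.

4.4 μg/mL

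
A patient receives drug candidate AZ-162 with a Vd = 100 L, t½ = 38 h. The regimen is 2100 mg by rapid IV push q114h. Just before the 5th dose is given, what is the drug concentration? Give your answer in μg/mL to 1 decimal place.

3.0 μg/mL

f = (1/2)^(τ/t½) = (1/2)^(114/38) ≈ 0.1250.
C₀ = D/Vd = 2100/100 ≈ 21.000 μg/mL.
Before the 5th dose, 4 doses have been given. Superposition: Cmin = C₀·(f + f² + … + f^4).
≈ 21.000 × (0.1250 + 0.0156 + 0.0020 + 0.0002) ≈ 21.000 × 0.1428 ≈ 2.999 μg/mL.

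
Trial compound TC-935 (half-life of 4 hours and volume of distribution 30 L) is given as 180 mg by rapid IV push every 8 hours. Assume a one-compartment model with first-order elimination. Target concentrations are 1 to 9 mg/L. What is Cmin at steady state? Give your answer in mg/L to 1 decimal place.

τ = 8 h = 2 half-lives, so f = (1/2)^2 = 0.25.
At steady state, R = 1/(1 − 0.25) = 4/3.
Single-dose peak C₀ = D/Vd = 180/30 = 6 mg/L.
Steady-state peak Cmax,ss = C₀·R = 6 × 4/3 ≈ 8.000 mg/L.
Steady-state trough Cmin,ss = Cmax,ss·f ≈ 8.000 × 0.25 ≈ 2.000 mg/L.
Trough 2.0 mg/L vs MEC 1 mg/L: adequate.

2.0 mg/L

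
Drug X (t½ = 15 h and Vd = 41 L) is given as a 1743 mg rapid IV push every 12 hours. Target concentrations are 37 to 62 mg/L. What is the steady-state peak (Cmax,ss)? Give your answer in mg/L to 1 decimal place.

99.9 mg/L

Over one 12-h interval, 12/15 ≈ 0.8 half-lives elapse, leaving f ≈ 0.5743 of each dose.
Accumulation ratio R = 1/(1 − f) ≈ 1/0.4257 ≈ 2.3491.
Each bolus raises the concentration by D/Vd = 1743/41 ≈ 42.512 mg/L.
Steady-state peak Cmax,ss = C₀·R ≈ 42.512 × 2.3491 ≈ 99.865 mg/L.
Peak 99.9 mg/L vs MTC 62 mg/L: exceeds toxic threshold.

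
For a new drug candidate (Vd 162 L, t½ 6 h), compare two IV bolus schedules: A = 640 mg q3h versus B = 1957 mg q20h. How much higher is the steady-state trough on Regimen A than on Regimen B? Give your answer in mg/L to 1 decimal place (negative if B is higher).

Regimen A: f = (1/2)^(3/6) ≈ 0.7071; Cmin,ss = (640/162)·f/(1−f) ≈ 9.537 mg/L.
Regimen B: f = (1/2)^(20/6) ≈ 0.0992; Cmin,ss = (1957/162)·f/(1−f) ≈ 1.330 mg/L.
Difference ≈ 9.537 − 1.330 ≈ 8.207 mg/L.

8.2 mg/L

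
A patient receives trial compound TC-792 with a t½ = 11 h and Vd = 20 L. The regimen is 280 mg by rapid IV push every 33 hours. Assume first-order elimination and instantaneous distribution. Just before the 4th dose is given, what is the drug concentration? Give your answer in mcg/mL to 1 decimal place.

f = (1/2)^(τ/t½) = (1/2)^(33/11) ≈ 0.1250.
C₀ = D/Vd = 280/20 ≈ 14.000 mcg/mL.
Before the 4th dose, 3 doses have been given. Superposition: Cmin = C₀·(f + f² + … + f^3).
≈ 14.000 × (0.1250 + 0.0156 + 0.0020) ≈ 14.000 × 0.1426 ≈ 1.996 mcg/mL.

2.0 mcg/mL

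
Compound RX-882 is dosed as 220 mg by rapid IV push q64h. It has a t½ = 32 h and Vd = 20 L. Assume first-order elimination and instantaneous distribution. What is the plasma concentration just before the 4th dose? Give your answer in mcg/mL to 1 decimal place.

3.6 mcg/mL

f = (1/2)^(τ/t½) = (1/2)^(64/32) ≈ 0.2500.
C₀ = D/Vd = 220/20 ≈ 11.000 mcg/mL.
Before the 4th dose, 3 doses have been given. Superposition: Cmin = C₀·(f + f² + … + f^3).
≈ 11.000 × (0.2500 + 0.0625 + 0.0156) ≈ 11.000 × 0.3281 ≈ 3.609 mcg/mL.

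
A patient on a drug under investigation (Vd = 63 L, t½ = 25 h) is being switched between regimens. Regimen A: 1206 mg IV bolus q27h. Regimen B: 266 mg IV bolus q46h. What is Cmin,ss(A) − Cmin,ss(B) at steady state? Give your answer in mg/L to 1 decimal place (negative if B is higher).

Regimen A: f = (1/2)^(27/25) ≈ 0.4730; Cmin,ss = (1206/63)·f/(1−f) ≈ 17.181 mg/L.
Regimen B: f = (1/2)^(46/25) ≈ 0.2793; Cmin,ss = (266/63)·f/(1−f) ≈ 1.636 mg/L.
Difference ≈ 17.181 − 1.636 ≈ 15.545 mg/L.

15.5 mg/L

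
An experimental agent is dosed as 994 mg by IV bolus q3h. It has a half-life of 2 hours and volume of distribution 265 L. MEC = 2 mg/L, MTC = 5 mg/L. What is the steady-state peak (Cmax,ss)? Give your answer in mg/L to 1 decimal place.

Over one 3-h interval, 3/2 ≈ 1.5 half-lives elapse, leaving f ≈ 0.3536 of each dose.
Accumulation ratio R = 1/(1 − f) ≈ 1/0.6464 ≈ 1.5470.
Single-dose peak C₀ = D/Vd = 994/265 ≈ 3.751 mg/L.
Steady-state peak Cmax,ss = C₀·R ≈ 3.751 × 1.5470 ≈ 5.803 mg/L.
Peak 5.8 mg/L vs MTC 5 mg/L: exceeds toxic threshold.

5.8 mg/L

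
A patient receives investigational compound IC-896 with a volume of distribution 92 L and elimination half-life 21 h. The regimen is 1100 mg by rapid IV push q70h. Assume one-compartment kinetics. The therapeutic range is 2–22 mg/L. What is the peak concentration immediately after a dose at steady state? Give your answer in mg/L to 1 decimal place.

13.3 mg/L

Over one 70-h interval, 70/21 ≈ 3.3333 half-lives elapse, leaving f ≈ 0.0992 of each dose.
Accumulation ratio R = 1/(1 − f) ≈ 1/0.9008 ≈ 1.1101.
Single-dose peak C₀ = D/Vd = 1100/92 ≈ 11.957 mg/L.
Cmax,ss = C₀/(1 − f) ≈ 11.957/0.9008 ≈ 13.274 mg/L.
Peak 13.3 mg/L vs MTC 22 mg/L: below toxic threshold.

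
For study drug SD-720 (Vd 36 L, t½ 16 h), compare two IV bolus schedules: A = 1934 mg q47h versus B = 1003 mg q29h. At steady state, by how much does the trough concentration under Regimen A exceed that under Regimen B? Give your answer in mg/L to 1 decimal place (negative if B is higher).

-3.0 mg/L

Regimen A: f = (1/2)^(47/16) ≈ 0.1305; Cmin,ss = (1934/36)·f/(1−f) ≈ 8.063 mg/L.
Regimen B: f = (1/2)^(29/16) ≈ 0.2847; Cmin,ss = (1003/36)·f/(1−f) ≈ 11.089 mg/L.
Difference ≈ 8.063 − 11.089 ≈ -3.026 mg/L.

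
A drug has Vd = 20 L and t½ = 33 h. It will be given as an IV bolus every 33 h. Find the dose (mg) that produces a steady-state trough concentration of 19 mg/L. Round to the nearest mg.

τ/t½ = 33/33 ≈ 1, so f = (1/2)^(33/33) ≈ 0.500000.
Cmin,ss = (D/Vd)·f/(1−f), so D = Cmin,ss·Vd·(1−f)/f.
D = 19 × 20 × (1−f)/f ≈ 19 × 20 × 1.00000 ≈ 380.00 mg.

380 mg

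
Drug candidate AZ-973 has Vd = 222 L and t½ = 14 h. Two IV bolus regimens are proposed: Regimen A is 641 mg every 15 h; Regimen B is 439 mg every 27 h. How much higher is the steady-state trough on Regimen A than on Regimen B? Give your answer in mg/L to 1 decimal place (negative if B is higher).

1.9 mg/L

Regimen A: f = (1/2)^(15/14) ≈ 0.4758; Cmin,ss = (641/222)·f/(1−f) ≈ 2.621 mg/L.
Regimen B: f = (1/2)^(27/14) ≈ 0.2627; Cmin,ss = (439/222)·f/(1−f) ≈ 0.705 mg/L.
Difference ≈ 2.621 − 0.705 ≈ 1.916 mg/L.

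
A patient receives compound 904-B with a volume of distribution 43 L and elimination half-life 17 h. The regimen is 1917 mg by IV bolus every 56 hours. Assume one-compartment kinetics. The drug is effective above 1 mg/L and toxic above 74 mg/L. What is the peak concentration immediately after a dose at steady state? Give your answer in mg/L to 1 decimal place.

τ/t½ = 56/17 ≈ 3.2941, so fraction remaining f = (1/2)^(56/17) ≈ 0.1019.
Accumulation ratio R = 1/(1 − f) ≈ 1/0.8981 ≈ 1.1135.
Each bolus raises the concentration by D/Vd = 1917/43 ≈ 44.581 mg/L.
Steady-state peak Cmax,ss = C₀·R ≈ 44.581 × 1.1135 ≈ 49.641 mg/L.
Peak 49.6 mg/L vs MTC 74 mg/L: below toxic threshold.

49.6 mg/L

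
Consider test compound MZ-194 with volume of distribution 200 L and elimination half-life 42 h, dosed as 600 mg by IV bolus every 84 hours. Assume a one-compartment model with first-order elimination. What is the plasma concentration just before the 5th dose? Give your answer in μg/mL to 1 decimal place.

1.0 μg/mL

f = (1/2)^(τ/t½) = (1/2)^(84/42) ≈ 0.2500.
C₀ = D/Vd = 600/200 ≈ 3.000 μg/mL.
Before the 5th dose, 4 doses have been given. Superposition: Cmin = C₀·(f + f² + … + f^4).
≈ 3.000 × (0.2500 + 0.0625 + 0.0156 + 0.0039) ≈ 3.000 × 0.3320 ≈ 0.996 μg/mL.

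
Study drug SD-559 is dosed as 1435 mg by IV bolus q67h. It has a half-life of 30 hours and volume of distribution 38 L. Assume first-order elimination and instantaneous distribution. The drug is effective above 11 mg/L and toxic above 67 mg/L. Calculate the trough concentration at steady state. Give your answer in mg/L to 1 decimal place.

10.2 mg/L

Over one 67-h interval, 67/30 ≈ 2.2333 half-lives elapse, leaving f ≈ 0.2127 of each dose.
At steady state, accumulation factor R = 1/(1 − e^(−kτ)) ≈ 1.2702.
Single-dose peak C₀ = D/Vd = 1435/38 ≈ 37.763 mg/L.
Cmax,ss = C₀/(1 − f) ≈ 37.763/0.7873 ≈ 47.965 mg/L.
One interval later, Cmin,ss = Cmax,ss·e^(−kτ) ≈ 47.965 × 0.2127 ≈ 10.202 mg/L.
Trough 10.2 mg/L vs MEC 11 mg/L: subtherapeutic.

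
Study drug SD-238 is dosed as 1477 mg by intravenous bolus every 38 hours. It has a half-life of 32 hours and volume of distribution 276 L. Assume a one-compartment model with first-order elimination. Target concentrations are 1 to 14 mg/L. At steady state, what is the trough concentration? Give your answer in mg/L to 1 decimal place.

4.2 mg/L

τ/t½ = 38/32 ≈ 1.1875, so fraction remaining f = (1/2)^(38/32) ≈ 0.4391.
At steady state, accumulation factor R = 1/(1 − e^(−kτ)) ≈ 1.7828.
Each bolus raises the concentration by D/Vd = 1477/276 ≈ 5.351 mg/L.
Steady-state peak Cmax,ss = C₀·R ≈ 5.351 × 1.7828 ≈ 9.540 mg/L.
Steady-state trough Cmin,ss = Cmax,ss·f ≈ 9.540 × 0.4391 ≈ 4.189 mg/L.
Trough 4.2 mg/L vs MEC 1 mg/L: adequate.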